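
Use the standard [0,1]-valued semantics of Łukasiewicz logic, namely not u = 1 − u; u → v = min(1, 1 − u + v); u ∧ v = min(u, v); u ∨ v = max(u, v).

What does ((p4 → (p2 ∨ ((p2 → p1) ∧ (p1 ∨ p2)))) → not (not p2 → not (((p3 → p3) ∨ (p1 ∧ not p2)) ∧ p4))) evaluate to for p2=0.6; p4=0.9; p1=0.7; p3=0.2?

0.50

(p2 → p1): min(1, 1 − 0.6 + 0.7) = 1
(p1 ∨ p2) = max(0.7, 0.6) = 0.7
((p2 → p1) ∧ (p1 ∨ p2)) = min(1, 0.7) = 0.7
(p2 ∨ ((p2 → p1) ∧ (p1 ∨ p2))) = max(0.6, 0.7) = 0.7
(p4 → (p2 ∨ ((p2 → p1) ∧ (p1 ∨ p2)))): min(1, 1 − 0.9 + 0.7) = 0.8
not p2: Łukasiewicz ¬ gives 1 − 0.6 = 0.4
(p3 → p3): min(1, 1 − 0.2 + 0.2) = 1
not p2: Łukasiewicz ¬ gives 1 − 0.6 = 0.4
(p1 ∧ not p2) = min(0.7, 0.4) = 0.4
((p3 → p3) ∨ (p1 ∧ not p2)) = max(1, 0.4) = 1
(((p3 → p3) ∨ (p1 ∧ not p2)) ∧ p4) = min(1, 0.9) = 0.9
not (((p3 → p3) ∨ (p1 ∧ not p2)) ∧ p4): Łukasiewicz ¬ gives 1 − 0.9 = 0.1
(not p2 → not (((p3 → p3) ∨ (p1 ∧ not p2)) ∧ p4)): min(1, 1 − 0.4 + 0.1) = 0.7
not (not p2 → not (((p3 → p3) ∨ (p1 ∧ not p2)) ∧ p4)): Łukasiewicz ¬ gives 1 − 0.7 = 0.3
((p4 → (p2 ∨ ((p2 → p1) ∧ (p1 ∨ p2)))) → not (not p2 → not (((p3 → p3) ∨ (p1 ∧ not p2)) ∧ p4))): min(1, 1 − 0.8 + 0.3) = 0.5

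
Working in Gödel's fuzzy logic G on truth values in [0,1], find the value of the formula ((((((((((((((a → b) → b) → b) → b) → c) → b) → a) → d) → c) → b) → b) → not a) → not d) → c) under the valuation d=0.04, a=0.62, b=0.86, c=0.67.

(a → b): 0.62 ≤ 0.86, so result = 1
((a → b) → b): 1 > 0.86, so result = 0.86
(((a → b) → b) → b): 0.86 ≤ 0.86, so result = 1
((((a → b) → b) → b) → b): 1 > 0.86, so result = 0.86
(((((a → b) → b) → b) → b) → c): 0.86 > 0.67, so result = 0.67
((((((a → b) → b) → b) → b) → c) → b): 0.67 ≤ 0.86, so result = 1
(((((((a → b) → b) → b) → b) → c) → b) → a): 1 > 0.62, so result = 0.62
((((((((a → b) → b) → b) → b) → c) → b) → a) → d): 0.62 > 0.04, so result = 0.04
(((((((((a → b) → b) → b) → b) → c) → b) → a) → d) → c): 0.04 ≤ 0.67, so result = 1
((((((((((a → b) → b) → b) → b) → c) → b) → a) → d) → c) → b): 1 > 0.86, so result = 0.86
(((((((((((a → b) → b) → b) → b) → c) → b) → a) → d) → c) → b) → b): 0.86 ≤ 0.86, so result = 1
not a: Gödel ¬ of 0.62 = 0 (operand ≠ 0)
((((((((((((a → b) → b) → b) → b) → c) → b) → a) → d) → c) → b) → b) → not a): 1 > 0, so result = 0
not d: Gödel ¬ of 0.04 = 0 (operand ≠ 0)
(((((((((((((a → b) → b) → b) → b) → c) → b) → a) → d) → c) → b) → b) → not a) → not d): 0 ≤ 0, so result = 1
((((((((((((((a → b) → b) → b) → b) → c) → b) → a) → d) → c) → b) → b) → not a) → not d) → c): 1 > 0.67, so result = 0.67

0.67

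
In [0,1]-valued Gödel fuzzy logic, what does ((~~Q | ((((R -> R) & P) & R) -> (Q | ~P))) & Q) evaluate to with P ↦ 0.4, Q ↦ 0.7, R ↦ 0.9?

~Q: Gödel ¬ of 0.7 = 0 (operand ≠ 0)
~~Q: Gödel ¬ of 0 = 1 (operand is 0)
(R -> R): 0.9 ≤ 0.9, so result = 1
((R -> R) & P) = min(1, 0.4) = 0.4
(((R -> R) & P) & R) = min(0.4, 0.9) = 0.4
~P: Gödel ¬ of 0.4 = 0 (operand ≠ 0)
(Q | ~P) = max(0.7, 0) = 0.7
((((R -> R) & P) & R) -> (Q | ~P)): 0.4 ≤ 0.7, so result = 1
(~~Q | ((((R -> R) & P) & R) -> (Q | ~P))) = max(1, 1) = 1
((~~Q | ((((R -> R) & P) & R) -> (Q | ~P))) & Q) = min(1, 0.7) = 0.7

0.70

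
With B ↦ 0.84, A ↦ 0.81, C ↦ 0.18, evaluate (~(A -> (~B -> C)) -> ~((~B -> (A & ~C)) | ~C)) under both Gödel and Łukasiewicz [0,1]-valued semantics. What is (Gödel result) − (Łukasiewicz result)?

0.00

Gödel evaluation:
  ~B: Gödel ¬ of 0.84 = 0 (operand ≠ 0)
  (~B -> C): 0 ≤ 0.18, so result = 1
  (A -> (~B -> C)): 0.81 ≤ 1, so result = 1
  ~(A -> (~B -> C)): Gödel ¬ of 1 = 0 (operand ≠ 0)
  ~B: Gödel ¬ of 0.84 = 0 (operand ≠ 0)
  ~C: Gödel ¬ of 0.18 = 0 (operand ≠ 0)
  (A & ~C) = min(0.81, 0) = 0
  (~B -> (A & ~C)): 0 ≤ 0, so result = 1
  ~C: Gödel ¬ of 0.18 = 0 (operand ≠ 0)
  ((~B -> (A & ~C)) | ~C) = max(1, 0) = 1
  ~((~B -> (A & ~C)) | ~C): Gödel ¬ of 1 = 0 (operand ≠ 0)
  (~(A -> (~B -> C)) -> ~((~B -> (A & ~C)) | ~C)): 0 ≤ 0, so result = 1
  Gödel value = 1
Łukasiewicz evaluation:
  ~B: Łukasiewicz ¬ gives 1 − 0.84 = 0.16
  (~B -> C): min(1, 1 − 0.16 + 0.18) = 1
  (A -> (~B -> C)): min(1, 1 − 0.81 + 1) = 1
  ~(A -> (~B -> C)): Łukasiewicz ¬ gives 1 − 1 = 0
  ~B: Łukasiewicz ¬ gives 1 − 0.84 = 0.16
  ~C: Łukasiewicz ¬ gives 1 − 0.18 = 0.82
  (A & ~C) = min(0.81, 0.82) = 0.81
  (~B -> (A & ~C)): min(1, 1 − 0.16 + 0.81) = 1
  ~C: Łukasiewicz ¬ gives 1 − 0.18 = 0.82
  ((~B -> (A & ~C)) | ~C) = max(1, 0.82) = 1
  ~((~B -> (A & ~C)) | ~C): Łukasiewicz ¬ gives 1 − 1 = 0
  (~(A -> (~B -> C)) -> ~((~B -> (A & ~C)) | ~C)): min(1, 1 − 0 + 0) = 1
  Łukasiewicz value = 1
Difference: 1 − 1 = 0.00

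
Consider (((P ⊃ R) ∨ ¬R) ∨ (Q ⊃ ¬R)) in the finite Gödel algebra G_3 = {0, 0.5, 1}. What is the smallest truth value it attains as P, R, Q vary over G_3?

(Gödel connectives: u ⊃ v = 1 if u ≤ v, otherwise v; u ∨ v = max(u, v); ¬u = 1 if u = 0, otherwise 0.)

The minimum is attained at P = 1, R = 0.5, Q = 0.5:
  (P ⊃ R): 1 > 0.5, so result = 0.5
  ¬R: Gödel ¬ of 0.5 = 0 (operand ≠ 0)
  ((P ⊃ R) ∨ ¬R) = max(0.5, 0) = 0.5
  ¬R: Gödel ¬ of 0.5 = 0 (operand ≠ 0)
  (Q ⊃ ¬R): 0.5 > 0, so result = 0
  (((P ⊃ R) ∨ ¬R) ∨ (Q ⊃ ¬R)) = max(0.5, 0) = 0.5
Checking all 27 assignments confirms none give a value below 0.50.

0.50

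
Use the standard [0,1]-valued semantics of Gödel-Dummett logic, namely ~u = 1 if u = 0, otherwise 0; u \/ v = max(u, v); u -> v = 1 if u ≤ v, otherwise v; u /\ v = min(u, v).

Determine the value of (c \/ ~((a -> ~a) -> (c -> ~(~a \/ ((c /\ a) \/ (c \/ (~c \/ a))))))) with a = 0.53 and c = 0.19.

~a: Gödel ¬ of 0.53 = 0 (operand ≠ 0)
(a -> ~a): 0.53 > 0, so result = 0
~a: Gödel ¬ of 0.53 = 0 (operand ≠ 0)
(c /\ a) = min(0.19, 0.53) = 0.19
~c: Gödel ¬ of 0.19 = 0 (operand ≠ 0)
(~c \/ a) = max(0, 0.53) = 0.53
(c \/ (~c \/ a)) = max(0.19, 0.53) = 0.53
((c /\ a) \/ (c \/ (~c \/ a))) = max(0.19, 0.53) = 0.53
(~a \/ ((c /\ a) \/ (c \/ (~c \/ a)))) = max(0, 0.53) = 0.53
~(~a \/ ((c /\ a) \/ (c \/ (~c \/ a)))): Gödel ¬ of 0.53 = 0 (operand ≠ 0)
(c -> ~(~a \/ ((c /\ a) \/ (c \/ (~c \/ a))))): 0.19 > 0, so result = 0
((a -> ~a) -> (c -> ~(~a \/ ((c /\ a) \/ (c \/ (~c \/ a)))))): 0 ≤ 0, so result = 1
~((a -> ~a) -> (c -> ~(~a \/ ((c /\ a) \/ (c \/ (~c \/ a)))))): Gödel ¬ of 1 = 0 (operand ≠ 0)
(c \/ ~((a -> ~a) -> (c -> ~(~a \/ ((c /\ a) \/ (c \/ (~c \/ a))))))) = max(0.19, 0) = 0.19

0.19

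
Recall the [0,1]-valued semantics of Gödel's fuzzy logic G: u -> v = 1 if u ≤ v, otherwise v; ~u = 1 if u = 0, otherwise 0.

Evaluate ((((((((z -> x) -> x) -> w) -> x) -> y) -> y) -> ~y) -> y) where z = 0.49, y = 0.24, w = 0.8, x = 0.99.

(z -> x): 0.49 ≤ 0.99, so result = 1
((z -> x) -> x): 1 > 0.99, so result = 0.99
(((z -> x) -> x) -> w): 0.99 > 0.8, so result = 0.8
((((z -> x) -> x) -> w) -> x): 0.8 ≤ 0.99, so result = 1
(((((z -> x) -> x) -> w) -> x) -> y): 1 > 0.24, so result = 0.24
((((((z -> x) -> x) -> w) -> x) -> y) -> y): 0.24 ≤ 0.24, so result = 1
~y: Gödel ¬ of 0.24 = 0 (operand ≠ 0)
(((((((z -> x) -> x) -> w) -> x) -> y) -> y) -> ~y): 1 > 0, so result = 0
((((((((z -> x) -> x) -> w) -> x) -> y) -> y) -> ~y) -> y): 0 ≤ 0.24, so result = 1

1.00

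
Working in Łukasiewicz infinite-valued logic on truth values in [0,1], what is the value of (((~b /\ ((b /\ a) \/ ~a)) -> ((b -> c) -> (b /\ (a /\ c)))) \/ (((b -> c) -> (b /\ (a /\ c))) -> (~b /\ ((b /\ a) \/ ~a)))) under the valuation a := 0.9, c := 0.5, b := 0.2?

1.00

~b: Łukasiewicz ¬ gives 1 − 0.2 = 0.8
(b /\ a) = min(0.2, 0.9) = 0.2
~a: Łukasiewicz ¬ gives 1 − 0.9 = 0.1
((b /\ a) \/ ~a) = max(0.2, 0.1) = 0.2
(~b /\ ((b /\ a) \/ ~a)) = min(0.8, 0.2) = 0.2
(b -> c): min(1, 1 − 0.2 + 0.5) = 1
(a /\ c) = min(0.9, 0.5) = 0.5
(b /\ (a /\ c)) = min(0.2, 0.5) = 0.2
((b -> c) -> (b /\ (a /\ c))): min(1, 1 − 1 + 0.2) = 0.2
((~b /\ ((b /\ a) \/ ~a)) -> ((b -> c) -> (b /\ (a /\ c)))): min(1, 1 − 0.2 + 0.2) = 1
(b -> c): min(1, 1 − 0.2 + 0.5) = 1
(a /\ c) = min(0.9, 0.5) = 0.5
(b /\ (a /\ c)) = min(0.2, 0.5) = 0.2
((b -> c) -> (b /\ (a /\ c))): min(1, 1 − 1 + 0.2) = 0.2
~b: Łukasiewicz ¬ gives 1 − 0.2 = 0.8
(b /\ a) = min(0.2, 0.9) = 0.2
~a: Łukasiewicz ¬ gives 1 − 0.9 = 0.1
((b /\ a) \/ ~a) = max(0.2, 0.1) = 0.2
(~b /\ ((b /\ a) \/ ~a)) = min(0.8, 0.2) = 0.2
(((b -> c) -> (b /\ (a /\ c))) -> (~b /\ ((b /\ a) \/ ~a))): min(1, 1 − 0.2 + 0.2) = 1
(((~b /\ ((b /\ a) \/ ~a)) -> ((b -> c) -> (b /\ (a /\ c)))) \/ (((b -> c) -> (b /\ (a /\ c))) -> (~b /\ ((b /\ a) \/ ~a)))) = max(1, 1) = 1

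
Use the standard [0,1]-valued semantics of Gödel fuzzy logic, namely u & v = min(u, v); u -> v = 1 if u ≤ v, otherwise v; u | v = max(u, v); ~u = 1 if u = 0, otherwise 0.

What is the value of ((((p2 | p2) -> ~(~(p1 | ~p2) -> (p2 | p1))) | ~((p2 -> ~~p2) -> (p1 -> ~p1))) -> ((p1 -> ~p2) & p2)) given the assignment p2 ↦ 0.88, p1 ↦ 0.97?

0.00

(p2 | p2) = max(0.88, 0.88) = 0.88
~p2: Gödel ¬ of 0.88 = 0 (operand ≠ 0)
(p1 | ~p2) = max(0.97, 0) = 0.97
~(p1 | ~p2): Gödel ¬ of 0.97 = 0 (operand ≠ 0)
(p2 | p1) = max(0.88, 0.97) = 0.97
(~(p1 | ~p2) -> (p2 | p1)): 0 ≤ 0.97, so result = 1
~(~(p1 | ~p2) -> (p2 | p1)): Gödel ¬ of 1 = 0 (operand ≠ 0)
((p2 | p2) -> ~(~(p1 | ~p2) -> (p2 | p1))): 0.88 > 0, so result = 0
~p2: Gödel ¬ of 0.88 = 0 (operand ≠ 0)
~~p2: Gödel ¬ of 0 = 1 (operand is 0)
(p2 -> ~~p2): 0.88 ≤ 1, so result = 1
~p1: Gödel ¬ of 0.97 = 0 (operand ≠ 0)
(p1 -> ~p1): 0.97 > 0, so result = 0
((p2 -> ~~p2) -> (p1 -> ~p1)): 1 > 0, so result = 0
~((p2 -> ~~p2) -> (p1 -> ~p1)): Gödel ¬ of 0 = 1 (operand is 0)
(((p2 | p2) -> ~(~(p1 | ~p2) -> (p2 | p1))) | ~((p2 -> ~~p2) -> (p1 -> ~p1))) = max(0, 1) = 1
~p2: Gödel ¬ of 0.88 = 0 (operand ≠ 0)
(p1 -> ~p2): 0.97 > 0, so result = 0
((p1 -> ~p2) & p2) = min(0, 0.88) = 0
((((p2 | p2) -> ~(~(p1 | ~p2) -> (p2 | p1))) | ~((p2 -> ~~p2) -> (p1 -> ~p1))) -> ((p1 -> ~p2) & p2)): 1 > 0, so result = 0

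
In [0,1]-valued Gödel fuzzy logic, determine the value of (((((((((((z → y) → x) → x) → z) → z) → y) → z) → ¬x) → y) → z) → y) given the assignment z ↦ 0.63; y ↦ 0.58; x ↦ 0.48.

0.58

(z → y): 0.63 > 0.58, so result = 0.58
((z → y) → x): 0.58 > 0.48, so result = 0.48
(((z → y) → x) → x): 0.48 ≤ 0.48, so result = 1
((((z → y) → x) → x) → z): 1 > 0.63, so result = 0.63
(((((z → y) → x) → x) → z) → z): 0.63 ≤ 0.63, so result = 1
((((((z → y) → x) → x) → z) → z) → y): 1 > 0.58, so result = 0.58
(((((((z → y) → x) → x) → z) → z) → y) → z): 0.58 ≤ 0.63, so result = 1
¬x: Gödel ¬ of 0.48 = 0 (operand ≠ 0)
((((((((z → y) → x) → x) → z) → z) → y) → z) → ¬x): 1 > 0, so result = 0
(((((((((z → y) → x) → x) → z) → z) → y) → z) → ¬x) → y): 0 ≤ 0.58, so result = 1
((((((((((z → y) → x) → x) → z) → z) → y) → z) → ¬x) → y) → z): 1 > 0.63, so result = 0.63
(((((((((((z → y) → x) → x) → z) → z) → y) → z) → ¬x) → y) → z) → y): 0.63 > 0.58, so result = 0.58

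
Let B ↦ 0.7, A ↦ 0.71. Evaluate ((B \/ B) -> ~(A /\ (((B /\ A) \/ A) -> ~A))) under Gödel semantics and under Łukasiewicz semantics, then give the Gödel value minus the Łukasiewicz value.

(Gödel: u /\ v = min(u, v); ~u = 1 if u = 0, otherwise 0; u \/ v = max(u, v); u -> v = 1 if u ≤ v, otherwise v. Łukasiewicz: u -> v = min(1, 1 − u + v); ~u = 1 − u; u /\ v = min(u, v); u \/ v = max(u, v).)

0.28

Gödel evaluation:
  (B \/ B) = max(0.7, 0.7) = 0.7
  (B /\ A) = min(0.7, 0.71) = 0.7
  ((B /\ A) \/ A) = max(0.7, 0.71) = 0.71
  ~A: Gödel ¬ of 0.71 = 0 (operand ≠ 0)
  (((B /\ A) \/ A) -> ~A): 0.71 > 0, so result = 0
  (A /\ (((B /\ A) \/ A) -> ~A)) = min(0.71, 0) = 0
  ~(A /\ (((B /\ A) \/ A) -> ~A)): Gödel ¬ of 0 = 1 (operand is 0)
  ((B \/ B) -> ~(A /\ (((B /\ A) \/ A) -> ~A))): 0.7 ≤ 1, so result = 1
  Gödel value = 1
Łukasiewicz evaluation:
  (B \/ B) = max(0.7, 0.7) = 0.7
  (B /\ A) = min(0.7, 0.71) = 0.7
  ((B /\ A) \/ A) = max(0.7, 0.71) = 0.71
  ~A: Łukasiewicz ¬ gives 1 − 0.71 = 0.29
  (((B /\ A) \/ A) -> ~A): min(1, 1 − 0.71 + 0.29) = 0.58
  (A /\ (((B /\ A) \/ A) -> ~A)) = min(0.71, 0.58) = 0.58
  ~(A /\ (((B /\ A) \/ A) -> ~A)): Łukasiewicz ¬ gives 1 − 0.58 = 0.42
  ((B \/ B) -> ~(A /\ (((B /\ A) \/ A) -> ~A))): min(1, 1 − 0.7 + 0.42) = 0.72
  Łukasiewicz value = 0.72
Difference: 1 − 0.72 = 0.28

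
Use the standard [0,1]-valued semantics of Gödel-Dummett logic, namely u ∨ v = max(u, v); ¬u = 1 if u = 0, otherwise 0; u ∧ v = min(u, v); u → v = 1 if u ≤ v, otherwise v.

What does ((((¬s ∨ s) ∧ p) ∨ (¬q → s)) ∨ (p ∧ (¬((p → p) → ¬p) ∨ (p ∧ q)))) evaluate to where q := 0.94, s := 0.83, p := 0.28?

1.00

¬s: Gödel ¬ of 0.83 = 0 (operand ≠ 0)
(¬s ∨ s) = max(0, 0.83) = 0.83
((¬s ∨ s) ∧ p) = min(0.83, 0.28) = 0.28
¬q: Gödel ¬ of 0.94 = 0 (operand ≠ 0)
(¬q → s): 0 ≤ 0.83, so result = 1
(((¬s ∨ s) ∧ p) ∨ (¬q → s)) = max(0.28, 1) = 1
(p → p): 0.28 ≤ 0.28, so result = 1
¬p: Gödel ¬ of 0.28 = 0 (operand ≠ 0)
((p → p) → ¬p): 1 > 0, so result = 0
¬((p → p) → ¬p): Gödel ¬ of 0 = 1 (operand is 0)
(p ∧ q) = min(0.28, 0.94) = 0.28
(¬((p → p) → ¬p) ∨ (p ∧ q)) = max(1, 0.28) = 1
(p ∧ (¬((p → p) → ¬p) ∨ (p ∧ q))) = min(0.28, 1) = 0.28
((((¬s ∨ s) ∧ p) ∨ (¬q → s)) ∨ (p ∧ (¬((p → p) → ¬p) ∨ (p ∧ q)))) = max(1, 0.28) = 1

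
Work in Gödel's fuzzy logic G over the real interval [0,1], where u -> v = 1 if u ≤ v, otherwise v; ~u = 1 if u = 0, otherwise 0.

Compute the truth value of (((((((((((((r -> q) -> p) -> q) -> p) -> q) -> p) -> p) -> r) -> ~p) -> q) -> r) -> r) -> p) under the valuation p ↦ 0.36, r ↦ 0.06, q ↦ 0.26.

(r -> q): 0.06 ≤ 0.26, so result = 1
((r -> q) -> p): 1 > 0.36, so result = 0.36
(((r -> q) -> p) -> q): 0.36 > 0.26, so result = 0.26
((((r -> q) -> p) -> q) -> p): 0.26 ≤ 0.36, so result = 1
(((((r -> q) -> p) -> q) -> p) -> q): 1 > 0.26, so result = 0.26
((((((r -> q) -> p) -> q) -> p) -> q) -> p): 0.26 ≤ 0.36, so result = 1
(((((((r -> q) -> p) -> q) -> p) -> q) -> p) -> p): 1 > 0.36, so result = 0.36
((((((((r -> q) -> p) -> q) -> p) -> q) -> p) -> p) -> r): 0.36 > 0.06, so result = 0.06
~p: Gödel ¬ of 0.36 = 0 (operand ≠ 0)
(((((((((r -> q) -> p) -> q) -> p) -> q) -> p) -> p) -> r) -> ~p): 0.06 > 0, so result = 0
((((((((((r -> q) -> p) -> q) -> p) -> q) -> p) -> p) -> r) -> ~p) -> q): 0 ≤ 0.26, so result = 1
(((((((((((r -> q) -> p) -> q) -> p) -> q) -> p) -> p) -> r) -> ~p) -> q) -> r): 1 > 0.06, so result = 0.06
((((((((((((r -> q) -> p) -> q) -> p) -> q) -> p) -> p) -> r) -> ~p) -> q) -> r) -> r): 0.06 ≤ 0.06, so result = 1
(((((((((((((r -> q) -> p) -> q) -> p) -> q) -> p) -> p) -> r) -> ~p) -> q) -> r) -> r) -> p): 1 > 0.36, so result = 0.36

0.36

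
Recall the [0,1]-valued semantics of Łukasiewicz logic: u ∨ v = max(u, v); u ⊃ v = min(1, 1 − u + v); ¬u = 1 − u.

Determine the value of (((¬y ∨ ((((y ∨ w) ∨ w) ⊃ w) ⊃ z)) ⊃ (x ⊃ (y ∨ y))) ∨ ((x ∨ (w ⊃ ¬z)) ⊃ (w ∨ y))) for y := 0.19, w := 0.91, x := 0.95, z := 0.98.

0.96

¬y: Łukasiewicz ¬ gives 1 − 0.19 = 0.81
(y ∨ w) = max(0.19, 0.91) = 0.91
((y ∨ w) ∨ w) = max(0.91, 0.91) = 0.91
(((y ∨ w) ∨ w) ⊃ w): min(1, 1 − 0.91 + 0.91) = 1
((((y ∨ w) ∨ w) ⊃ w) ⊃ z): min(1, 1 − 1 + 0.98) = 0.98
(¬y ∨ ((((y ∨ w) ∨ w) ⊃ w) ⊃ z)) = max(0.81, 0.98) = 0.98
(y ∨ y) = max(0.19, 0.19) = 0.19
(x ⊃ (y ∨ y)): min(1, 1 − 0.95 + 0.19) = 0.24
((¬y ∨ ((((y ∨ w) ∨ w) ⊃ w) ⊃ z)) ⊃ (x ⊃ (y ∨ y))): min(1, 1 − 0.98 + 0.24) = 0.26
¬z: Łukasiewicz ¬ gives 1 − 0.98 = 0.02
(w ⊃ ¬z): min(1, 1 − 0.91 + 0.02) = 0.11
(x ∨ (w ⊃ ¬z)) = max(0.95, 0.11) = 0.95
(w ∨ y) = max(0.91, 0.19) = 0.91
((x ∨ (w ⊃ ¬z)) ⊃ (w ∨ y)): min(1, 1 − 0.95 + 0.91) = 0.96
(((¬y ∨ ((((y ∨ w) ∨ w) ⊃ w) ⊃ z)) ⊃ (x ⊃ (y ∨ y))) ∨ ((x ∨ (w ⊃ ¬z)) ⊃ (w ∨ y))) = max(0.26, 0.96) = 0.96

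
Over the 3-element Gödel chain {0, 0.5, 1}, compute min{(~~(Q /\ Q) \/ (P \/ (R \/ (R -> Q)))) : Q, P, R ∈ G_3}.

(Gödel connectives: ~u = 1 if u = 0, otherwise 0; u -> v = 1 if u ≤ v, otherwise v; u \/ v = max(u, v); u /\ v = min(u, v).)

The minimum is attained at Q = 0, P = 0, R = 0.5:
  (Q /\ Q) = min(0, 0) = 0
  ~(Q /\ Q): Gödel ¬ of 0 = 1 (operand is 0)
  ~~(Q /\ Q): Gödel ¬ of 1 = 0 (operand ≠ 0)
  (R -> Q): 0.5 > 0, so result = 0
  (R \/ (R -> Q)) = max(0.5, 0) = 0.5
  (P \/ (R \/ (R -> Q))) = max(0, 0.5) = 0.5
  (~~(Q /\ Q) \/ (P \/ (R \/ (R -> Q)))) = max(0, 0.5) = 0.5
Checking all 27 assignments confirms none give a value below 0.50.

0.50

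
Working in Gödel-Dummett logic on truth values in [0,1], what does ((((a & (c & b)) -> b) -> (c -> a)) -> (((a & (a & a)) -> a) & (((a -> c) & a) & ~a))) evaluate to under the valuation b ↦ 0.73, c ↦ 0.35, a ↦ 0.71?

(c & b) = min(0.35, 0.73) = 0.35
(a & (c & b)) = min(0.71, 0.35) = 0.35
((a & (c & b)) -> b): 0.35 ≤ 0.73, so result = 1
(c -> a): 0.35 ≤ 0.71, so result = 1
(((a & (c & b)) -> b) -> (c -> a)): 1 ≤ 1, so result = 1
(a & a) = min(0.71, 0.71) = 0.71
(a & (a & a)) = min(0.71, 0.71) = 0.71
((a & (a & a)) -> a): 0.71 ≤ 0.71, so result = 1
(a -> c): 0.71 > 0.35, so result = 0.35
((a -> c) & a) = min(0.35, 0.71) = 0.35
~a: Gödel ¬ of 0.71 = 0 (operand ≠ 0)
(((a -> c) & a) & ~a) = min(0.35, 0) = 0
(((a & (a & a)) -> a) & (((a -> c) & a) & ~a)) = min(1, 0) = 0
((((a & (c & b)) -> b) -> (c -> a)) -> (((a & (a & a)) -> a) & (((a -> c) & a) & ~a))): 1 > 0, so result = 0

0.00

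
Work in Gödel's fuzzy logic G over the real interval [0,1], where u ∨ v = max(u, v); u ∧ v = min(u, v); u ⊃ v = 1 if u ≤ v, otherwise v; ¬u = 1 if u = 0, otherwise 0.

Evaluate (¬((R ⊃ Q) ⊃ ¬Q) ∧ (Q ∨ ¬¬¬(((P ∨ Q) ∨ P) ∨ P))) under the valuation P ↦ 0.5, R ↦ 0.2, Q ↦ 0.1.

(R ⊃ Q): 0.2 > 0.1, so result = 0.1
¬Q: Gödel ¬ of 0.1 = 0 (operand ≠ 0)
((R ⊃ Q) ⊃ ¬Q): 0.1 > 0, so result = 0
¬((R ⊃ Q) ⊃ ¬Q): Gödel ¬ of 0 = 1 (operand is 0)
(P ∨ Q) = max(0.5, 0.1) = 0.5
((P ∨ Q) ∨ P) = max(0.5, 0.5) = 0.5
(((P ∨ Q) ∨ P) ∨ P) = max(0.5, 0.5) = 0.5
¬(((P ∨ Q) ∨ P) ∨ P): Gödel ¬ of 0.5 = 0 (operand ≠ 0)
¬¬(((P ∨ Q) ∨ P) ∨ P): Gödel ¬ of 0 = 1 (operand is 0)
¬¬¬(((P ∨ Q) ∨ P) ∨ P): Gödel ¬ of 1 = 0 (operand ≠ 0)
(Q ∨ ¬¬¬(((P ∨ Q) ∨ P) ∨ P)) = max(0.1, 0) = 0.1
(¬((R ⊃ Q) ⊃ ¬Q) ∧ (Q ∨ ¬¬¬(((P ∨ Q) ∨ P) ∨ P))) = min(1, 0.1) = 0.1

0.10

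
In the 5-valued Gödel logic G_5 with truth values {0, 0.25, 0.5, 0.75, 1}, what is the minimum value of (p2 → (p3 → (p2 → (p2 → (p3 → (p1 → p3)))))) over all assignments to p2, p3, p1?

Every assignment gives 1. For instance at p2 = 0, p3 = 0, p1 = 0:
  (p1 → p3): 0 ≤ 0, so result = 1
  (p3 → (p1 → p3)): 0 ≤ 1, so result = 1
  (p2 → (p3 → (p1 → p3))): 0 ≤ 1, so result = 1
  (p2 → (p2 → (p3 → (p1 → p3)))): 0 ≤ 1, so result = 1
  (p3 → (p2 → (p2 → (p3 → (p1 → p3))))): 0 ≤ 1, so result = 1
  (p2 → (p3 → (p2 → (p2 → (p3 → (p1 → p3)))))): 0 ≤ 1, so result = 1
All 125 assignments give value 1 — the formula is a G_5-tautology.

1.00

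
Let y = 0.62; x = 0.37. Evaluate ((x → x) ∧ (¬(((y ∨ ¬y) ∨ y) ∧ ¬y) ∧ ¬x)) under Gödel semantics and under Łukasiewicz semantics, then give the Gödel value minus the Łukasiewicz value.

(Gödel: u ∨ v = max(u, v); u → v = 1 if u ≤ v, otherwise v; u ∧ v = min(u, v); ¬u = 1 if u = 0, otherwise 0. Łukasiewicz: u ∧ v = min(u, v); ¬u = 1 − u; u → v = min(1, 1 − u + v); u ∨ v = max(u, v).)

-0.62

Gödel evaluation:
  (x → x): 0.37 ≤ 0.37, so result = 1
  ¬y: Gödel ¬ of 0.62 = 0 (operand ≠ 0)
  (y ∨ ¬y) = max(0.62, 0) = 0.62
  ((y ∨ ¬y) ∨ y) = max(0.62, 0.62) = 0.62
  ¬y: Gödel ¬ of 0.62 = 0 (operand ≠ 0)
  (((y ∨ ¬y) ∨ y) ∧ ¬y) = min(0.62, 0) = 0
  ¬(((y ∨ ¬y) ∨ y) ∧ ¬y): Gödel ¬ of 0 = 1 (operand is 0)
  ¬x: Gödel ¬ of 0.37 = 0 (operand ≠ 0)
  (¬(((y ∨ ¬y) ∨ y) ∧ ¬y) ∧ ¬x) = min(1, 0) = 0
  ((x → x) ∧ (¬(((y ∨ ¬y) ∨ y) ∧ ¬y) ∧ ¬x)) = min(1, 0) = 0
  Gödel value = 0
Łukasiewicz evaluation:
  (x → x): min(1, 1 − 0.37 + 0.37) = 1
  ¬y: Łukasiewicz ¬ gives 1 − 0.62 = 0.38
  (y ∨ ¬y) = max(0.62, 0.38) = 0.62
  ((y ∨ ¬y) ∨ y) = max(0.62, 0.62) = 0.62
  ¬y: Łukasiewicz ¬ gives 1 − 0.62 = 0.38
  (((y ∨ ¬y) ∨ y) ∧ ¬y) = min(0.62, 0.38) = 0.38
  ¬(((y ∨ ¬y) ∨ y) ∧ ¬y): Łukasiewicz ¬ gives 1 − 0.38 = 0.62
  ¬x: Łukasiewicz ¬ gives 1 − 0.37 = 0.63
  (¬(((y ∨ ¬y) ∨ y) ∧ ¬y) ∧ ¬x) = min(0.62, 0.63) = 0.62
  ((x → x) ∧ (¬(((y ∨ ¬y) ∨ y) ∧ ¬y) ∧ ¬x)) = min(1, 0.62) = 0.62
  Łukasiewicz value = 0.62
Difference: 0 − 0.62 = -0.62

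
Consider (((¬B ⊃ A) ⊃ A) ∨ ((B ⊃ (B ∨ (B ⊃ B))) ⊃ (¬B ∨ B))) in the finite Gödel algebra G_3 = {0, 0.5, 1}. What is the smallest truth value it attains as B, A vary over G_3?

The minimum is attained at B = 0.5, A = 0:
  ¬B: Gödel ¬ of 0.5 = 0 (operand ≠ 0)
  (¬B ⊃ A): 0 ≤ 0, so result = 1
  ((¬B ⊃ A) ⊃ A): 1 > 0, so result = 0
  (B ⊃ B): 0.5 ≤ 0.5, so result = 1
  (B ∨ (B ⊃ B)) = max(0.5, 1) = 1
  (B ⊃ (B ∨ (B ⊃ B))): 0.5 ≤ 1, so result = 1
  ¬B: Gödel ¬ of 0.5 = 0 (operand ≠ 0)
  (¬B ∨ B) = max(0, 0.5) = 0.5
  ((B ⊃ (B ∨ (B ⊃ B))) ⊃ (¬B ∨ B)): 1 > 0.5, so result = 0.5
  (((¬B ⊃ A) ⊃ A) ∨ ((B ⊃ (B ∨ (B ⊃ B))) ⊃ (¬B ∨ B))) = max(0, 0.5) = 0.5
Checking all 9 assignments confirms none give a value below 0.50.

0.50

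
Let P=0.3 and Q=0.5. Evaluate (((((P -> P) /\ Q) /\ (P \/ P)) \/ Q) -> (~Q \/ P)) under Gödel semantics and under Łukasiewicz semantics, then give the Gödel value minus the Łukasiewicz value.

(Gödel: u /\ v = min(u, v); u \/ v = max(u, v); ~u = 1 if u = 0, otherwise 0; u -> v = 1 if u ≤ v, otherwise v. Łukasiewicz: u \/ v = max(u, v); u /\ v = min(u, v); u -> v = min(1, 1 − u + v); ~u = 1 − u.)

Gödel evaluation:
  (P -> P): 0.3 ≤ 0.3, so result = 1
  ((P -> P) /\ Q) = min(1, 0.5) = 0.5
  (P \/ P) = max(0.3, 0.3) = 0.3
  (((P -> P) /\ Q) /\ (P \/ P)) = min(0.5, 0.3) = 0.3
  ((((P -> P) /\ Q) /\ (P \/ P)) \/ Q) = max(0.3, 0.5) = 0.5
  ~Q: Gödel ¬ of 0.5 = 0 (operand ≠ 0)
  (~Q \/ P) = max(0, 0.3) = 0.3
  (((((P -> P) /\ Q) /\ (P \/ P)) \/ Q) -> (~Q \/ P)): 0.5 > 0.3, so result = 0.3
  Gödel value = 0.3
Łukasiewicz evaluation:
  (P -> P): min(1, 1 − 0.3 + 0.3) = 1
  ((P -> P) /\ Q) = min(1, 0.5) = 0.5
  (P \/ P) = max(0.3, 0.3) = 0.3
  (((P -> P) /\ Q) /\ (P \/ P)) = min(0.5, 0.3) = 0.3
  ((((P -> P) /\ Q) /\ (P \/ P)) \/ Q) = max(0.3, 0.5) = 0.5
  ~Q: Łukasiewicz ¬ gives 1 − 0.5 = 0.5
  (~Q \/ P) = max(0.5, 0.3) = 0.5
  (((((P -> P) /\ Q) /\ (P \/ P)) \/ Q) -> (~Q \/ P)): min(1, 1 − 0.5 + 0.5) = 1
  Łukasiewicz value = 1
Difference: 0.3 − 1 = -0.70

-0.70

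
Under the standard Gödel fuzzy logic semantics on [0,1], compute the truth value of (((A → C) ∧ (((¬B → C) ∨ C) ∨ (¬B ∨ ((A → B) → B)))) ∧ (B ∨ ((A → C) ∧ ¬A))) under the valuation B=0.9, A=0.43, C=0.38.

(A → C): 0.43 > 0.38, so result = 0.38
¬B: Gödel ¬ of 0.9 = 0 (operand ≠ 0)
(¬B → C): 0 ≤ 0.38, so result = 1
((¬B → C) ∨ C) = max(1, 0.38) = 1
¬B: Gödel ¬ of 0.9 = 0 (operand ≠ 0)
(A → B): 0.43 ≤ 0.9, so result = 1
((A → B) → B): 1 > 0.9, so result = 0.9
(¬B ∨ ((A → B) → B)) = max(0, 0.9) = 0.9
(((¬B → C) ∨ C) ∨ (¬B ∨ ((A → B) → B))) = max(1, 0.9) = 1
((A → C) ∧ (((¬B → C) ∨ C) ∨ (¬B ∨ ((A → B) → B)))) = min(0.38, 1) = 0.38
(A → C): 0.43 > 0.38, so result = 0.38
¬A: Gödel ¬ of 0.43 = 0 (operand ≠ 0)
((A → C) ∧ ¬A) = min(0.38, 0) = 0
(B ∨ ((A → C) ∧ ¬A)) = max(0.9, 0) = 0.9
(((A → C) ∧ (((¬B → C) ∨ C) ∨ (¬B ∨ ((A → B) → B)))) ∧ (B ∨ ((A → C) ∧ ¬A))) = min(0.38, 0.9) = 0.38

0.38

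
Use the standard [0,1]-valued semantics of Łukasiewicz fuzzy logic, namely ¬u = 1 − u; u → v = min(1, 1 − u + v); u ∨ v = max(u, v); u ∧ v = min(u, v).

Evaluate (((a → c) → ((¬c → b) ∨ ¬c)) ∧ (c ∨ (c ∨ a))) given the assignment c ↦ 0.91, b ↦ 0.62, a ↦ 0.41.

0.91

(a → c): min(1, 1 − 0.41 + 0.91) = 1
¬c: Łukasiewicz ¬ gives 1 − 0.91 = 0.09
(¬c → b): min(1, 1 − 0.09 + 0.62) = 1
¬c: Łukasiewicz ¬ gives 1 − 0.91 = 0.09
((¬c → b) ∨ ¬c) = max(1, 0.09) = 1
((a → c) → ((¬c → b) ∨ ¬c)): min(1, 1 − 1 + 1) = 1
(c ∨ a) = max(0.91, 0.41) = 0.91
(c ∨ (c ∨ a)) = max(0.91, 0.91) = 0.91
(((a → c) → ((¬c → b) ∨ ¬c)) ∧ (c ∨ (c ∨ a))) = min(1, 0.91) = 0.91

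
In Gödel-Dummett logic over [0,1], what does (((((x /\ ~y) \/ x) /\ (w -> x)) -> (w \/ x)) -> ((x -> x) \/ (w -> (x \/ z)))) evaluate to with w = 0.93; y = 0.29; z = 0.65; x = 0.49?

~y: Gödel ¬ of 0.29 = 0 (operand ≠ 0)
(x /\ ~y) = min(0.49, 0) = 0
((x /\ ~y) \/ x) = max(0, 0.49) = 0.49
(w -> x): 0.93 > 0.49, so result = 0.49
(((x /\ ~y) \/ x) /\ (w -> x)) = min(0.49, 0.49) = 0.49
(w \/ x) = max(0.93, 0.49) = 0.93
((((x /\ ~y) \/ x) /\ (w -> x)) -> (w \/ x)): 0.49 ≤ 0.93, so result = 1
(x -> x): 0.49 ≤ 0.49, so result = 1
(x \/ z) = max(0.49, 0.65) = 0.65
(w -> (x \/ z)): 0.93 > 0.65, so result = 0.65
((x -> x) \/ (w -> (x \/ z))) = max(1, 0.65) = 1
(((((x /\ ~y) \/ x) /\ (w -> x)) -> (w \/ x)) -> ((x -> x) \/ (w -> (x \/ z)))): 1 ≤ 1, so result = 1

1.00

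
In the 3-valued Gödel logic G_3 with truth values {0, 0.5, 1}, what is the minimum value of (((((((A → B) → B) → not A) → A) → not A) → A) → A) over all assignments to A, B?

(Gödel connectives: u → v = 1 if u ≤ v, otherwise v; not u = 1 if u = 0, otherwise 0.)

0.50

The minimum is attained at A = 0.5, B = 0:
  (A → B): 0.5 > 0, so result = 0
  ((A → B) → B): 0 ≤ 0, so result = 1
  not A: Gödel ¬ of 0.5 = 0 (operand ≠ 0)
  (((A → B) → B) → not A): 1 > 0, so result = 0
  ((((A → B) → B) → not A) → A): 0 ≤ 0.5, so result = 1
  not A: Gödel ¬ of 0.5 = 0 (operand ≠ 0)
  (((((A → B) → B) → not A) → A) → not A): 1 > 0, so result = 0
  ((((((A → B) → B) → not A) → A) → not A) → A): 0 ≤ 0.5, so result = 1
  (((((((A → B) → B) → not A) → A) → not A) → A) → A): 1 > 0.5, so result = 0.5
Checking all 9 assignments confirms none give a value below 0.50.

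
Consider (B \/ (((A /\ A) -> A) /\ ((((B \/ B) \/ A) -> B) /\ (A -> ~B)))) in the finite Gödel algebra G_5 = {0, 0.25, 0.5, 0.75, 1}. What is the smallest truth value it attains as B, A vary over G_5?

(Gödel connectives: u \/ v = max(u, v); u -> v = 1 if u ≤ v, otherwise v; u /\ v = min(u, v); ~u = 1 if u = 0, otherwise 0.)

0.00

The minimum is attained at B = 0, A = 0.25:
  (A /\ A) = min(0.25, 0.25) = 0.25
  ((A /\ A) -> A): 0.25 ≤ 0.25, so result = 1
  (B \/ B) = max(0, 0) = 0
  ((B \/ B) \/ A) = max(0, 0.25) = 0.25
  (((B \/ B) \/ A) -> B): 0.25 > 0, so result = 0
  ~B: Gödel ¬ of 0 = 1 (operand is 0)
  (A -> ~B): 0.25 ≤ 1, so result = 1
  ((((B \/ B) \/ A) -> B) /\ (A -> ~B)) = min(0, 1) = 0
  (((A /\ A) -> A) /\ ((((B \/ B) \/ A) -> B) /\ (A -> ~B))) = min(1, 0) = 0
  (B \/ (((A /\ A) -> A) /\ ((((B \/ B) \/ A) -> B) /\ (A -> ~B)))) = max(0, 0) = 0
Checking all 25 assignments confirms none give a value below 0.00.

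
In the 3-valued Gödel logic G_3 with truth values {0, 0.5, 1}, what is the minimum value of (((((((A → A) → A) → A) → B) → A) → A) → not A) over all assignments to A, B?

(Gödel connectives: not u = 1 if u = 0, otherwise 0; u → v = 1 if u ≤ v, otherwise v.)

The minimum is attained at A = 0.5, B = 0:
  (A → A): 0.5 ≤ 0.5, so result = 1
  ((A → A) → A): 1 > 0.5, so result = 0.5
  (((A → A) → A) → A): 0.5 ≤ 0.5, so result = 1
  ((((A → A) → A) → A) → B): 1 > 0, so result = 0
  (((((A → A) → A) → A) → B) → A): 0 ≤ 0.5, so result = 1
  ((((((A → A) → A) → A) → B) → A) → A): 1 > 0.5, so result = 0.5
  not A: Gödel ¬ of 0.5 = 0 (operand ≠ 0)
  (((((((A → A) → A) → A) → B) → A) → A) → not A): 0.5 > 0, so result = 0
Checking all 9 assignments confirms none give a value below 0.00.

0.00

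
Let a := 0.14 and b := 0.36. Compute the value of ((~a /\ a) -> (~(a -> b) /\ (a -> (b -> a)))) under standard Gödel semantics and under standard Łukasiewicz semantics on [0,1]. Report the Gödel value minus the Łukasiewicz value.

0.14

Gödel evaluation:
  ~a: Gödel ¬ of 0.14 = 0 (operand ≠ 0)
  (~a /\ a) = min(0, 0.14) = 0
  (a -> b): 0.14 ≤ 0.36, so result = 1
  ~(a -> b): Gödel ¬ of 1 = 0 (operand ≠ 0)
  (b -> a): 0.36 > 0.14, so result = 0.14
  (a -> (b -> a)): 0.14 ≤ 0.14, so result = 1
  (~(a -> b) /\ (a -> (b -> a))) = min(0, 1) = 0
  ((~a /\ a) -> (~(a -> b) /\ (a -> (b -> a)))): 0 ≤ 0, so result = 1
  Gödel value = 1
Łukasiewicz evaluation:
  ~a: Łukasiewicz ¬ gives 1 − 0.14 = 0.86
  (~a /\ a) = min(0.86, 0.14) = 0.14
  (a -> b): min(1, 1 − 0.14 + 0.36) = 1
  ~(a -> b): Łukasiewicz ¬ gives 1 − 1 = 0
  (b -> a): min(1, 1 − 0.36 + 0.14) = 0.78
  (a -> (b -> a)): min(1, 1 − 0.14 + 0.78) = 1
  (~(a -> b) /\ (a -> (b -> a))) = min(0, 1) = 0
  ((~a /\ a) -> (~(a -> b) /\ (a -> (b -> a)))): min(1, 1 − 0.14 + 0) = 0.86
  Łukasiewicz value = 0.86
Difference: 1 − 0.86 = 0.14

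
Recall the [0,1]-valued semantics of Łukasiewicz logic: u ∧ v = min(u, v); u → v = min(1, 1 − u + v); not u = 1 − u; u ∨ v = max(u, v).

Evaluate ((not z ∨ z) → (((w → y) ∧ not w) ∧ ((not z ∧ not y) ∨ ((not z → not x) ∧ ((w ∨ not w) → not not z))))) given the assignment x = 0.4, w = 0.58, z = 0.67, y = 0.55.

0.75

not z: Łukasiewicz ¬ gives 1 − 0.67 = 0.33
(not z ∨ z) = max(0.33, 0.67) = 0.67
(w → y): min(1, 1 − 0.58 + 0.55) = 0.97
not w: Łukasiewicz ¬ gives 1 − 0.58 = 0.42
((w → y) ∧ not w) = min(0.97, 0.42) = 0.42
not z: Łukasiewicz ¬ gives 1 − 0.67 = 0.33
not y: Łukasiewicz ¬ gives 1 − 0.55 = 0.45
(not z ∧ not y) = min(0.33, 0.45) = 0.33
not z: Łukasiewicz ¬ gives 1 − 0.67 = 0.33
not x: Łukasiewicz ¬ gives 1 − 0.4 = 0.6
(not z → not x): min(1, 1 − 0.33 + 0.6) = 1
not w: Łukasiewicz ¬ gives 1 − 0.58 = 0.42
(w ∨ not w) = max(0.58, 0.42) = 0.58
not z: Łukasiewicz ¬ gives 1 − 0.67 = 0.33
not not z: Łukasiewicz ¬ gives 1 − 0.33 = 0.67
((w ∨ not w) → not not z): min(1, 1 − 0.58 + 0.67) = 1
((not z → not x) ∧ ((w ∨ not w) → not not z)) = min(1, 1) = 1
((not z ∧ not y) ∨ ((not z → not x) ∧ ((w ∨ not w) → not not z))) = max(0.33, 1) = 1
(((w → y) ∧ not w) ∧ ((not z ∧ not y) ∨ ((not z → not x) ∧ ((w ∨ not w) → not not z)))) = min(0.42, 1) = 0.42
((not z ∨ z) → (((w → y) ∧ not w) ∧ ((not z ∧ not y) ∨ ((not z → not x) ∧ ((w ∨ not w) → not not z))))): min(1, 1 − 0.67 + 0.42) = 0.75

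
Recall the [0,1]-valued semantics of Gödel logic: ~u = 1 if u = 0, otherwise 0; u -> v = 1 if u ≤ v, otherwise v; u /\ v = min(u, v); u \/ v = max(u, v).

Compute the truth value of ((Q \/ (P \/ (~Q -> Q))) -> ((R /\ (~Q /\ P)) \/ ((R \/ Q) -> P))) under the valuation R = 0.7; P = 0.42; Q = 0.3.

0.42

~Q: Gödel ¬ of 0.3 = 0 (operand ≠ 0)
(~Q -> Q): 0 ≤ 0.3, so result = 1
(P \/ (~Q -> Q)) = max(0.42, 1) = 1
(Q \/ (P \/ (~Q -> Q))) = max(0.3, 1) = 1
~Q: Gödel ¬ of 0.3 = 0 (operand ≠ 0)
(~Q /\ P) = min(0, 0.42) = 0
(R /\ (~Q /\ P)) = min(0.7, 0) = 0
(R \/ Q) = max(0.7, 0.3) = 0.7
((R \/ Q) -> P): 0.7 > 0.42, so result = 0.42
((R /\ (~Q /\ P)) \/ ((R \/ Q) -> P)) = max(0, 0.42) = 0.42
((Q \/ (P \/ (~Q -> Q))) -> ((R /\ (~Q /\ P)) \/ ((R \/ Q) -> P))): 1 > 0.42, so result = 0.42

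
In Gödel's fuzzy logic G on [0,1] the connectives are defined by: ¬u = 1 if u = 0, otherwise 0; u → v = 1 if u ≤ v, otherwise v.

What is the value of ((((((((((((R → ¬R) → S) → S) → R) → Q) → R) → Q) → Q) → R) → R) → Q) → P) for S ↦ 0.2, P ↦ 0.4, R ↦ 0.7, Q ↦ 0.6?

¬R: Gödel ¬ of 0.7 = 0 (operand ≠ 0)
(R → ¬R): 0.7 > 0, so result = 0
((R → ¬R) → S): 0 ≤ 0.2, so result = 1
(((R → ¬R) → S) → S): 1 > 0.2, so result = 0.2
((((R → ¬R) → S) → S) → R): 0.2 ≤ 0.7, so result = 1
(((((R → ¬R) → S) → S) → R) → Q): 1 > 0.6, so result = 0.6
((((((R → ¬R) → S) → S) → R) → Q) → R): 0.6 ≤ 0.7, so result = 1
(((((((R → ¬R) → S) → S) → R) → Q) → R) → Q): 1 > 0.6, so result = 0.6
((((((((R → ¬R) → S) → S) → R) → Q) → R) → Q) → Q): 0.6 ≤ 0.6, so result = 1
(((((((((R → ¬R) → S) → S) → R) → Q) → R) → Q) → Q) → R): 1 > 0.7, so result = 0.7
((((((((((R → ¬R) → S) → S) → R) → Q) → R) → Q) → Q) → R) → R): 0.7 ≤ 0.7, so result = 1
(((((((((((R → ¬R) → S) → S) → R) → Q) → R) → Q) → Q) → R) → R) → Q): 1 > 0.6, so result = 0.6
((((((((((((R → ¬R) → S) → S) → R) → Q) → R) → Q) → Q) → R) → R) → Q) → P): 0.6 > 0.4, so result = 0.4

0.40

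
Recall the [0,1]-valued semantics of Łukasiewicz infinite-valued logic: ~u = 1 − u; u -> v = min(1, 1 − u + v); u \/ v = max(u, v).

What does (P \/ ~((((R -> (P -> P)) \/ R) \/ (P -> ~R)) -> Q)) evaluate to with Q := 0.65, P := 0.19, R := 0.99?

0.35

(P -> P): min(1, 1 − 0.19 + 0.19) = 1
(R -> (P -> P)): min(1, 1 − 0.99 + 1) = 1
((R -> (P -> P)) \/ R) = max(1, 0.99) = 1
~R: Łukasiewicz ¬ gives 1 − 0.99 = 0.01
(P -> ~R): min(1, 1 − 0.19 + 0.01) = 0.82
(((R -> (P -> P)) \/ R) \/ (P -> ~R)) = max(1, 0.82) = 1
((((R -> (P -> P)) \/ R) \/ (P -> ~R)) -> Q): min(1, 1 − 1 + 0.65) = 0.65
~((((R -> (P -> P)) \/ R) \/ (P -> ~R)) -> Q): Łukasiewicz ¬ gives 1 − 0.65 = 0.35
(P \/ ~((((R -> (P -> P)) \/ R) \/ (P -> ~R)) -> Q)) = max(0.19, 0.35) = 0.35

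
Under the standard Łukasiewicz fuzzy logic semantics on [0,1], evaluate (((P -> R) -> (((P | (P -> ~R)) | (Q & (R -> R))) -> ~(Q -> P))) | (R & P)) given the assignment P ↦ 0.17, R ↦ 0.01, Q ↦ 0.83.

(P -> R): min(1, 1 − 0.17 + 0.01) = 0.84
~R: Łukasiewicz ¬ gives 1 − 0.01 = 0.99
(P -> ~R): min(1, 1 − 0.17 + 0.99) = 1
(P | (P -> ~R)) = max(0.17, 1) = 1
(R -> R): min(1, 1 − 0.01 + 0.01) = 1
(Q & (R -> R)) = min(0.83, 1) = 0.83
((P | (P -> ~R)) | (Q & (R -> R))) = max(1, 0.83) = 1
(Q -> P): min(1, 1 − 0.83 + 0.17) = 0.34
~(Q -> P): Łukasiewicz ¬ gives 1 − 0.34 = 0.66
(((P | (P -> ~R)) | (Q & (R -> R))) -> ~(Q -> P)): min(1, 1 − 1 + 0.66) = 0.66
((P -> R) -> (((P | (P -> ~R)) | (Q & (R -> R))) -> ~(Q -> P))): min(1, 1 − 0.84 + 0.66) = 0.82
(R & P) = min(0.01, 0.17) = 0.01
(((P -> R) -> (((P | (P -> ~R)) | (Q & (R -> R))) -> ~(Q -> P))) | (R & P)) = max(0.82, 0.01) = 0.82

0.82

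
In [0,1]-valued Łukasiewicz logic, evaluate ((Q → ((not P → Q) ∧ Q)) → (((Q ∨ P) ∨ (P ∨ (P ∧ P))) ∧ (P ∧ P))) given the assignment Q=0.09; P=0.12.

0.12

not P: Łukasiewicz ¬ gives 1 − 0.12 = 0.88
(not P → Q): min(1, 1 − 0.88 + 0.09) = 0.21
((not P → Q) ∧ Q) = min(0.21, 0.09) = 0.09
(Q → ((not P → Q) ∧ Q)): min(1, 1 − 0.09 + 0.09) = 1
(Q ∨ P) = max(0.09, 0.12) = 0.12
(P ∧ P) = min(0.12, 0.12) = 0.12
(P ∨ (P ∧ P)) = max(0.12, 0.12) = 0.12
((Q ∨ P) ∨ (P ∨ (P ∧ P))) = max(0.12, 0.12) = 0.12
(P ∧ P) = min(0.12, 0.12) = 0.12
(((Q ∨ P) ∨ (P ∨ (P ∧ P))) ∧ (P ∧ P)) = min(0.12, 0.12) = 0.12
((Q → ((not P → Q) ∧ Q)) → (((Q ∨ P) ∨ (P ∨ (P ∧ P))) ∧ (P ∧ P))): min(1, 1 − 1 + 0.12) = 0.12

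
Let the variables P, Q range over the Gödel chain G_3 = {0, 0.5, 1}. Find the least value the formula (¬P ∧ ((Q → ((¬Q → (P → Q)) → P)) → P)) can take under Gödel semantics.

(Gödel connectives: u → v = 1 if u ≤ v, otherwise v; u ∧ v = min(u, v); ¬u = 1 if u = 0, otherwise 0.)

The minimum is attained at P = 0, Q = 0:
  ¬P: Gödel ¬ of 0 = 1 (operand is 0)
  ¬Q: Gödel ¬ of 0 = 1 (operand is 0)
  (P → Q): 0 ≤ 0, so result = 1
  (¬Q → (P → Q)): 1 ≤ 1, so result = 1
  ((¬Q → (P → Q)) → P): 1 > 0, so result = 0
  (Q → ((¬Q → (P → Q)) → P)): 0 ≤ 0, so result = 1
  ((Q → ((¬Q → (P → Q)) → P)) → P): 1 > 0, so result = 0
  (¬P ∧ ((Q → ((¬Q → (P → Q)) → P)) → P)) = min(1, 0) = 0
Checking all 9 assignments confirms none give a value below 0.00.

0.00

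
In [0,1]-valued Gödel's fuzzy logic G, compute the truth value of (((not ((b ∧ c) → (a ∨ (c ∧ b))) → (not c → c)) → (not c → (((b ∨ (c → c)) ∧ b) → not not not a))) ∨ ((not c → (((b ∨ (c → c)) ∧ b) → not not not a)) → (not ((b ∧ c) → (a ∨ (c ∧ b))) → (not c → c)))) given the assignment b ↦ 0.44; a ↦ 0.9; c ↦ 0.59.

1.00

(b ∧ c) = min(0.44, 0.59) = 0.44
(c ∧ b) = min(0.59, 0.44) = 0.44
(a ∨ (c ∧ b)) = max(0.9, 0.44) = 0.9
((b ∧ c) → (a ∨ (c ∧ b))): 0.44 ≤ 0.9, so result = 1
not ((b ∧ c) → (a ∨ (c ∧ b))): Gödel ¬ of 1 = 0 (operand ≠ 0)
not c: Gödel ¬ of 0.59 = 0 (operand ≠ 0)
(not c → c): 0 ≤ 0.59, so result = 1
(not ((b ∧ c) → (a ∨ (c ∧ b))) → (not c → c)): 0 ≤ 1, so result = 1
not c: Gödel ¬ of 0.59 = 0 (operand ≠ 0)
(c → c): 0.59 ≤ 0.59, so result = 1
(b ∨ (c → c)) = max(0.44, 1) = 1
((b ∨ (c → c)) ∧ b) = min(1, 0.44) = 0.44
not a: Gödel ¬ of 0.9 = 0 (operand ≠ 0)
not not a: Gödel ¬ of 0 = 1 (operand is 0)
not not not a: Gödel ¬ of 1 = 0 (operand ≠ 0)
(((b ∨ (c → c)) ∧ b) → not not not a): 0.44 > 0, so result = 0
(not c → (((b ∨ (c → c)) ∧ b) → not not not a)): 0 ≤ 0, so result = 1
((not ((b ∧ c) → (a ∨ (c ∧ b))) → (not c → c)) → (not c → (((b ∨ (c → c)) ∧ b) → not not not a))): 1 ≤ 1, so result = 1
not c: Gödel ¬ of 0.59 = 0 (operand ≠ 0)
(c → c): 0.59 ≤ 0.59, so result = 1
(b ∨ (c → c)) = max(0.44, 1) = 1
((b ∨ (c → c)) ∧ b) = min(1, 0.44) = 0.44
not a: Gödel ¬ of 0.9 = 0 (operand ≠ 0)
not not a: Gödel ¬ of 0 = 1 (operand is 0)
not not not a: Gödel ¬ of 1 = 0 (operand ≠ 0)
(((b ∨ (c → c)) ∧ b) → not not not a): 0.44 > 0, so result = 0
(not c → (((b ∨ (c → c)) ∧ b) → not not not a)): 0 ≤ 0, so result = 1
(b ∧ c) = min(0.44, 0.59) = 0.44
(c ∧ b) = min(0.59, 0.44) = 0.44
(a ∨ (c ∧ b)) = max(0.9, 0.44) = 0.9
((b ∧ c) → (a ∨ (c ∧ b))): 0.44 ≤ 0.9, so result = 1
not ((b ∧ c) → (a ∨ (c ∧ b))): Gödel ¬ of 1 = 0 (operand ≠ 0)
not c: Gödel ¬ of 0.59 = 0 (operand ≠ 0)
(not c → c): 0 ≤ 0.59, so result = 1
(not ((b ∧ c) → (a ∨ (c ∧ b))) → (not c → c)): 0 ≤ 1, so result = 1
((not c → (((b ∨ (c → c)) ∧ b) → not not not a)) → (not ((b ∧ c) → (a ∨ (c ∧ b))) → (not c → c))): 1 ≤ 1, so result = 1
(((not ((b ∧ c) → (a ∨ (c ∧ b))) → (not c → c)) → (not c → (((b ∨ (c → c)) ∧ b) → not not not a))) ∨ ((not c → (((b ∨ (c → c)) ∧ b) → not not not a)) → (not ((b ∧ c) → (a ∨ (c ∧ b))) → (not c → c)))) = max(1, 1) = 1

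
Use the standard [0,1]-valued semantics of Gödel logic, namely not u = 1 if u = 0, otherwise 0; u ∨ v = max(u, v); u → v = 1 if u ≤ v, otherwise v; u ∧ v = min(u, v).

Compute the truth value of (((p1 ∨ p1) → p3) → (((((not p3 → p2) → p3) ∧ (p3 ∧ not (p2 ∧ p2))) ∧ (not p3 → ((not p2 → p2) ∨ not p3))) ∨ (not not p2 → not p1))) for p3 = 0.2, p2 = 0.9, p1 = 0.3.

(p1 ∨ p1) = max(0.3, 0.3) = 0.3
((p1 ∨ p1) → p3): 0.3 > 0.2, so result = 0.2
not p3: Gödel ¬ of 0.2 = 0 (operand ≠ 0)
(not p3 → p2): 0 ≤ 0.9, so result = 1
((not p3 → p2) → p3): 1 > 0.2, so result = 0.2
(p2 ∧ p2) = min(0.9, 0.9) = 0.9
not (p2 ∧ p2): Gödel ¬ of 0.9 = 0 (operand ≠ 0)
(p3 ∧ not (p2 ∧ p2)) = min(0.2, 0) = 0
(((not p3 → p2) → p3) ∧ (p3 ∧ not (p2 ∧ p2))) = min(0.2, 0) = 0
not p3: Gödel ¬ of 0.2 = 0 (operand ≠ 0)
not p2: Gödel ¬ of 0.9 = 0 (operand ≠ 0)
(not p2 → p2): 0 ≤ 0.9, so result = 1
not p3: Gödel ¬ of 0.2 = 0 (operand ≠ 0)
((not p2 → p2) ∨ not p3) = max(1, 0) = 1
(not p3 → ((not p2 → p2) ∨ not p3)): 0 ≤ 1, so result = 1
((((not p3 → p2) → p3) ∧ (p3 ∧ not (p2 ∧ p2))) ∧ (not p3 → ((not p2 → p2) ∨ not p3))) = min(0, 1) = 0
not p2: Gödel ¬ of 0.9 = 0 (operand ≠ 0)
not not p2: Gödel ¬ of 0 = 1 (operand is 0)
not p1: Gödel ¬ of 0.3 = 0 (operand ≠ 0)
(not not p2 → not p1): 1 > 0, so result = 0
(((((not p3 → p2) → p3) ∧ (p3 ∧ not (p2 ∧ p2))) ∧ (not p3 → ((not p2 → p2) ∨ not p3))) ∨ (not not p2 → not p1)) = max(0, 0) = 0
(((p1 ∨ p1) → p3) → (((((not p3 → p2) → p3) ∧ (p3 ∧ not (p2 ∧ p2))) ∧ (not p3 → ((not p2 → p2) ∨ not p3))) ∨ (not not p2 → not p1))): 0.2 > 0, so result = 0

0.00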